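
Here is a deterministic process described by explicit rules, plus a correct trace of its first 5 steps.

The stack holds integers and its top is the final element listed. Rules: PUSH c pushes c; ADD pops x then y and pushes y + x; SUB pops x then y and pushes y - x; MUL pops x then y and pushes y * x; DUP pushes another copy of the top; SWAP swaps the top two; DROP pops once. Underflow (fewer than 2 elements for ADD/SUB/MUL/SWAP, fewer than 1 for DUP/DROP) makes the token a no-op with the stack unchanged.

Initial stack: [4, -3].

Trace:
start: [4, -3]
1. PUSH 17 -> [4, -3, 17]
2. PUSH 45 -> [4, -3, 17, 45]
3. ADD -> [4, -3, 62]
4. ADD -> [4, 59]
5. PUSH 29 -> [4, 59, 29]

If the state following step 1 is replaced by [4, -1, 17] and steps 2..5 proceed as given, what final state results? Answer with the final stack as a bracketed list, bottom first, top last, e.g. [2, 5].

[4, 61, 29]

state after step 1 := [4, -1, 17]
2. PUSH 45 -> [4, -1, 17, 45]
3. ADD -> [4, -1, 62]
4. ADD -> [4, 61]
5. PUSH 29 -> [4, 61, 29]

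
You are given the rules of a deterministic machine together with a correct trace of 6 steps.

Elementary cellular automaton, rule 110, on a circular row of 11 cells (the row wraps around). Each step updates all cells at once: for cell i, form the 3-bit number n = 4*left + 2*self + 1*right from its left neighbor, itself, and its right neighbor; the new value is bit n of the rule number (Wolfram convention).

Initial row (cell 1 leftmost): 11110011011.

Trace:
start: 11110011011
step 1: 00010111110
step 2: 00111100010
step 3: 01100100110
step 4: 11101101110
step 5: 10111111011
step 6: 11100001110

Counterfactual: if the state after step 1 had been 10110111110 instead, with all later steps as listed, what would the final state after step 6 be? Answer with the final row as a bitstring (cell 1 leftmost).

state after step 1 := 10110111110
step 2: 11111100011
step 3: 00000100110
step 4: 00001101110
step 5: 00011111010
step 6: 00110001110

00110001110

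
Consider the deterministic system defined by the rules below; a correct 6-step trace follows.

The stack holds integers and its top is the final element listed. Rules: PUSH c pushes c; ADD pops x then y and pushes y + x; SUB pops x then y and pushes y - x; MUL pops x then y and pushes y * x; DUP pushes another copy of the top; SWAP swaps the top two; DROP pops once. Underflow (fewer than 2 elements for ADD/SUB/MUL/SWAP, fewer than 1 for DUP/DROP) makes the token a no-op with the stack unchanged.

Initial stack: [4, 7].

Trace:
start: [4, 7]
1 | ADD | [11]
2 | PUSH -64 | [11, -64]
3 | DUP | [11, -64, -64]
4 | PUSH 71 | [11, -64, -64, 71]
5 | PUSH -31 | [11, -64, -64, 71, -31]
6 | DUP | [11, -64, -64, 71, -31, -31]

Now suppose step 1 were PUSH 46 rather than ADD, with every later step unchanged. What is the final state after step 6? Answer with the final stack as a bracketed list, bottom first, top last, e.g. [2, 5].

[4, 7, 46, -64, -64, 71, -31, -31]

(re-executing from step 1 with the substitution; state before step 1: [4, 7])
1 | PUSH 46 | [4, 7, 46]
2 | PUSH -64 | [4, 7, 46, -64]
3 | DUP | [4, 7, 46, -64, -64]
4 | PUSH 71 | [4, 7, 46, -64, -64, 71]
5 | PUSH -31 | [4, 7, 46, -64, -64, 71, -31]
6 | DUP | [4, 7, 46, -64, -64, 71, -31, -31]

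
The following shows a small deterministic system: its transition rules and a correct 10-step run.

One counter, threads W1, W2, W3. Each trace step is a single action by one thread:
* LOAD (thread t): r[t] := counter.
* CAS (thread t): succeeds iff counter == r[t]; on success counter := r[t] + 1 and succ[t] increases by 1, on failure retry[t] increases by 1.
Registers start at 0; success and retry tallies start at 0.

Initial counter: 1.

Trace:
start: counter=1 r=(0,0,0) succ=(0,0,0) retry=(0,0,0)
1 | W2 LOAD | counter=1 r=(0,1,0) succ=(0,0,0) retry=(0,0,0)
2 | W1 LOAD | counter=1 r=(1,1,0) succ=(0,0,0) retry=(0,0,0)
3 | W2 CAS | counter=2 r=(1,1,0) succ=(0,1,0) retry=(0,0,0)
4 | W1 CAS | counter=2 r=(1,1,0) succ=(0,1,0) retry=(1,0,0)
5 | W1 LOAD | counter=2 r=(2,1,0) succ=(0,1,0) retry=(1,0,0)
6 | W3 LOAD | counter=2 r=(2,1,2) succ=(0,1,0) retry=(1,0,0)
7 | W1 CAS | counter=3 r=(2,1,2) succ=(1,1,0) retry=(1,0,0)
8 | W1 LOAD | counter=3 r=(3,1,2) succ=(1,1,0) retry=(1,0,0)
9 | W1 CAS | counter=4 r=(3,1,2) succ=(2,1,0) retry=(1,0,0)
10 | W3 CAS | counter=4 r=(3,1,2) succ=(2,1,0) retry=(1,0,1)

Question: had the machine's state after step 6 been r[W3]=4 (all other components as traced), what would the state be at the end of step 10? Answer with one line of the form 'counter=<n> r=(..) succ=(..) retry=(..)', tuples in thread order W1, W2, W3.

state after step 6 := counter=2 r=(2,1,4) succ=(0,1,0) retry=(1,0,0)
7 | W1 CAS | counter=3 r=(2,1,4) succ=(1,1,0) retry=(1,0,0)
8 | W1 LOAD | counter=3 r=(3,1,4) succ=(1,1,0) retry=(1,0,0)
9 | W1 CAS | counter=4 r=(3,1,4) succ=(2,1,0) retry=(1,0,0)
10 | W3 CAS | counter=5 r=(3,1,4) succ=(2,1,1) retry=(1,0,0)

counter=5 r=(3,1,4) succ=(2,1,1) retry=(1,0,0)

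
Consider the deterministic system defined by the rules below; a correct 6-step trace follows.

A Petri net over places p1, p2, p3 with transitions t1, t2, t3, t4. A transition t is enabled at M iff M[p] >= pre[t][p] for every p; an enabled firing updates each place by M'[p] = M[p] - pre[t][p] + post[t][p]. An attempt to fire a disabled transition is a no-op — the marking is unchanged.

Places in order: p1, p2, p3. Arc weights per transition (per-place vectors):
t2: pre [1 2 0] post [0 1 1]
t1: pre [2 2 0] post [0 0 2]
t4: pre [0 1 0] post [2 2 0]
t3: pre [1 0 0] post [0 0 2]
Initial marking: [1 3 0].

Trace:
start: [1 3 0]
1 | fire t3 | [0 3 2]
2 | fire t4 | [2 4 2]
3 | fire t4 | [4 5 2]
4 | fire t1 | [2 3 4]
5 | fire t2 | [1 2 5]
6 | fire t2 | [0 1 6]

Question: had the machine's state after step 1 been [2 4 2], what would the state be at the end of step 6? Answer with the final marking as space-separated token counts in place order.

state after step 1 := [2 4 2]
2 | fire t4 | [4 5 2]
3 | fire t4 | [6 6 2]
4 | fire t1 | [4 4 4]
5 | fire t2 | [3 3 5]
6 | fire t2 | [2 2 6]

2 2 6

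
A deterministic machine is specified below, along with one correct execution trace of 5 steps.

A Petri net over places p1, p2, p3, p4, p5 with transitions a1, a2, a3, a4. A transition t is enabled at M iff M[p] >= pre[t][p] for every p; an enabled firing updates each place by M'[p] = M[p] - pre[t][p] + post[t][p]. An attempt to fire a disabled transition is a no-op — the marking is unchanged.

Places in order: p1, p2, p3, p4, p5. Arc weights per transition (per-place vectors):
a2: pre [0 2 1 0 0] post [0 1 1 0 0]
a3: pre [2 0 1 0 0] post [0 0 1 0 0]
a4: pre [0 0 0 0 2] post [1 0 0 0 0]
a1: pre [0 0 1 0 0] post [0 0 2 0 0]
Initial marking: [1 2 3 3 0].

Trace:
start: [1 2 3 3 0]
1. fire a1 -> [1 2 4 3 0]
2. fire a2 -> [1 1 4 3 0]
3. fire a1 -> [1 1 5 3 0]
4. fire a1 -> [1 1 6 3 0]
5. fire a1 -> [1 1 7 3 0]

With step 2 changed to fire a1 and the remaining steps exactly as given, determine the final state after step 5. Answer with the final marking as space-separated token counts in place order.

(re-executing from step 2 with the substitution; state before step 2: [1 2 4 3 0])
2. fire a1 -> [1 2 5 3 0]
3. fire a1 -> [1 2 6 3 0]
4. fire a1 -> [1 2 7 3 0]
5. fire a1 -> [1 2 8 3 0]

1 2 8 3 0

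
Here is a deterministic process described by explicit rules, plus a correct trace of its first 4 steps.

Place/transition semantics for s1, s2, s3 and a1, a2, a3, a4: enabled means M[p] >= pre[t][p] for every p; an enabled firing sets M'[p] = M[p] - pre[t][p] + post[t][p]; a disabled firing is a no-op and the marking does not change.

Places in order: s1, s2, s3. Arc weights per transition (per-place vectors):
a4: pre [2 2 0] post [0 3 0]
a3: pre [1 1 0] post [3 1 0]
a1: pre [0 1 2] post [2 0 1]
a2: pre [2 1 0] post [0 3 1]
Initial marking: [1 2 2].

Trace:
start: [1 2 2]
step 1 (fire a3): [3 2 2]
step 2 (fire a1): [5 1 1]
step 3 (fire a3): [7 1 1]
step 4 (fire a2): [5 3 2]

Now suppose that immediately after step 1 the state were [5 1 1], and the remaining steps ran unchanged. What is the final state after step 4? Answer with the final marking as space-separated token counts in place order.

state after step 1 := [5 1 1]
step 2 (fire a1): [5 1 1]
step 3 (fire a3): [7 1 1]
step 4 (fire a2): [5 3 2]

5 3 2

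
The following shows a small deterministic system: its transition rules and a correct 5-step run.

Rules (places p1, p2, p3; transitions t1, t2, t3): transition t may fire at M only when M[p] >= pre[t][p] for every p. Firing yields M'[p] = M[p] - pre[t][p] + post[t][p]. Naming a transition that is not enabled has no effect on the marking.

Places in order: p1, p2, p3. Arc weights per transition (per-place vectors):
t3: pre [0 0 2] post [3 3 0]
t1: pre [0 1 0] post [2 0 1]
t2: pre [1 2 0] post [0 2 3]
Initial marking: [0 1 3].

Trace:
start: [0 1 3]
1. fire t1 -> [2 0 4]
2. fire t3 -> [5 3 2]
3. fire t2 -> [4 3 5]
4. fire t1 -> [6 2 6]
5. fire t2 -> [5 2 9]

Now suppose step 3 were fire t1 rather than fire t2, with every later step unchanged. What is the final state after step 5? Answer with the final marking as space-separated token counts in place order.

(re-executing from step 3 with the substitution; state before step 3: [5 3 2])
3. fire t1 -> [7 2 3]
4. fire t1 -> [9 1 4]
5. fire t2 -> [9 1 4]

9 1 4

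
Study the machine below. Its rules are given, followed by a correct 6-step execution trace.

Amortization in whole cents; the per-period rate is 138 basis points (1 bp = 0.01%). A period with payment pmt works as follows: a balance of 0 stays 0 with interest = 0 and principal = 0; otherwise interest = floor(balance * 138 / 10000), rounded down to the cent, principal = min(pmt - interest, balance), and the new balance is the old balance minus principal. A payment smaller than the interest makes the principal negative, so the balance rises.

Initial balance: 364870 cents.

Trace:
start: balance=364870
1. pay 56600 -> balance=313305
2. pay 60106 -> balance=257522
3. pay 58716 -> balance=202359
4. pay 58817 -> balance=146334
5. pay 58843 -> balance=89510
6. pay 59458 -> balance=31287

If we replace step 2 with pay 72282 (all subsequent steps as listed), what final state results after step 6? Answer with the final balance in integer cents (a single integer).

18425

(re-executing from step 2 with the substitution; state before step 2: balance=313305)
2. pay 72282 -> balance=245346
3. pay 58716 -> balance=190015
4. pay 58817 -> balance=133820
5. pay 58843 -> balance=76823
6. pay 59458 -> balance=18425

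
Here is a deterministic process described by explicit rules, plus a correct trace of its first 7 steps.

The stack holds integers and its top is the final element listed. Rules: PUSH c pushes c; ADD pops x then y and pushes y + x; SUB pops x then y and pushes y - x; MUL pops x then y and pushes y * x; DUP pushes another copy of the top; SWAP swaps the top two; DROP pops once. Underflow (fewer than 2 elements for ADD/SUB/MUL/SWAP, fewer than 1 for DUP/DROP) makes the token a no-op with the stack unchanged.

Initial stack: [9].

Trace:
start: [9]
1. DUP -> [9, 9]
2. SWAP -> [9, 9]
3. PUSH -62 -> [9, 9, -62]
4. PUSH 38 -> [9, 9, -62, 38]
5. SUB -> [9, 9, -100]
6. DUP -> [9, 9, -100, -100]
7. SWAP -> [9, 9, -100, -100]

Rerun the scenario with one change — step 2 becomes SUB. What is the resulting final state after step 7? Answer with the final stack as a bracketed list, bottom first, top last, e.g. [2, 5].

(re-executing from step 2 with the substitution; state before step 2: [9, 9])
2. SUB -> [0]
3. PUSH -62 -> [0, -62]
4. PUSH 38 -> [0, -62, 38]
5. SUB -> [0, -100]
6. DUP -> [0, -100, -100]
7. SWAP -> [0, -100, -100]

[0, -100, -100]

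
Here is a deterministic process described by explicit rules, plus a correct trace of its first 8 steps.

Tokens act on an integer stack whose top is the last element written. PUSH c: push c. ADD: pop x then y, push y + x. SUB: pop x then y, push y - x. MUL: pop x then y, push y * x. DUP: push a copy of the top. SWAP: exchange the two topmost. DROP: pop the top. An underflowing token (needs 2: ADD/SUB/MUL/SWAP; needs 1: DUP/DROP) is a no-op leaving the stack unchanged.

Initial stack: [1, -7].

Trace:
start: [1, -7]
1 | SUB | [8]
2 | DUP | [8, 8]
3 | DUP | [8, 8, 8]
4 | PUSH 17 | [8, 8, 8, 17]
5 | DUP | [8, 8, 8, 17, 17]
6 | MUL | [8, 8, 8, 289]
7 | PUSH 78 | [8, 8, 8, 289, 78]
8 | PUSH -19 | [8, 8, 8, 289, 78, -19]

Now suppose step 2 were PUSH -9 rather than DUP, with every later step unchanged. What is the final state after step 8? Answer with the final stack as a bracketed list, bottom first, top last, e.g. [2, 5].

[8, -9, -9, 289, 78, -19]

(re-executing from step 2 with the substitution; state before step 2: [8])
2 | PUSH -9 | [8, -9]
3 | DUP | [8, -9, -9]
4 | PUSH 17 | [8, -9, -9, 17]
5 | DUP | [8, -9, -9, 17, 17]
6 | MUL | [8, -9, -9, 289]
7 | PUSH 78 | [8, -9, -9, 289, 78]
8 | PUSH -19 | [8, -9, -9, 289, 78, -19]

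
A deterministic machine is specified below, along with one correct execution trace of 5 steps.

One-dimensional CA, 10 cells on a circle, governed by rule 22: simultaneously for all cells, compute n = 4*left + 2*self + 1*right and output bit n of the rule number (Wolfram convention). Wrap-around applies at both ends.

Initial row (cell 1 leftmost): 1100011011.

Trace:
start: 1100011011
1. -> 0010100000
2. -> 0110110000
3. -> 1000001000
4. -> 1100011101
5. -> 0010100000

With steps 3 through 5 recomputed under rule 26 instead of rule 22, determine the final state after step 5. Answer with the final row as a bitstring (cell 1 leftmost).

(re-executing steps 3..5 under rule 26; state before step 3: 0110110000)
3. -> 1100101000
4. -> 1011000101
5. -> 0010101001

0010101001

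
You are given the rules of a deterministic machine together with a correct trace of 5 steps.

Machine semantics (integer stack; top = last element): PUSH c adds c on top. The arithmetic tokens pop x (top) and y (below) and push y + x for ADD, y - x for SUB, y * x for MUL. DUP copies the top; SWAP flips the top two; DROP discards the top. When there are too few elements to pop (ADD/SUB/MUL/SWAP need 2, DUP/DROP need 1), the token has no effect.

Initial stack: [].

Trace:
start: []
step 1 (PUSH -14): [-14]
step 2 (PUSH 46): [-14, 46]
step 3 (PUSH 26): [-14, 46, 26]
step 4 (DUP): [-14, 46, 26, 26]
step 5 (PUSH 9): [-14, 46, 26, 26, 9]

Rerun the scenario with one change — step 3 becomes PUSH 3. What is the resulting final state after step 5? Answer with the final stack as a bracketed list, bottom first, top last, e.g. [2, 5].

(re-executing from step 3 with the substitution; state before step 3: [-14, 46])
step 3 (PUSH 3): [-14, 46, 3]
step 4 (DUP): [-14, 46, 3, 3]
step 5 (PUSH 9): [-14, 46, 3, 3, 9]

[-14, 46, 3, 3, 9]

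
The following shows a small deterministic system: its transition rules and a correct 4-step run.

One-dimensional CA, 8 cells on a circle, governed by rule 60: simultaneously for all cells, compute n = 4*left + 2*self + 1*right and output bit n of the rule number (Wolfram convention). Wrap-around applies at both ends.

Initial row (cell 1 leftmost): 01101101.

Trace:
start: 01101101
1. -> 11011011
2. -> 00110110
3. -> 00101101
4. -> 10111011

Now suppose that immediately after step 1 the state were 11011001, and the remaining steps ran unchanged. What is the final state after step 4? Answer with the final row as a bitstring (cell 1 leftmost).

01111000

state after step 1 := 11011001
2. -> 00110101
3. -> 10101111
4. -> 01111000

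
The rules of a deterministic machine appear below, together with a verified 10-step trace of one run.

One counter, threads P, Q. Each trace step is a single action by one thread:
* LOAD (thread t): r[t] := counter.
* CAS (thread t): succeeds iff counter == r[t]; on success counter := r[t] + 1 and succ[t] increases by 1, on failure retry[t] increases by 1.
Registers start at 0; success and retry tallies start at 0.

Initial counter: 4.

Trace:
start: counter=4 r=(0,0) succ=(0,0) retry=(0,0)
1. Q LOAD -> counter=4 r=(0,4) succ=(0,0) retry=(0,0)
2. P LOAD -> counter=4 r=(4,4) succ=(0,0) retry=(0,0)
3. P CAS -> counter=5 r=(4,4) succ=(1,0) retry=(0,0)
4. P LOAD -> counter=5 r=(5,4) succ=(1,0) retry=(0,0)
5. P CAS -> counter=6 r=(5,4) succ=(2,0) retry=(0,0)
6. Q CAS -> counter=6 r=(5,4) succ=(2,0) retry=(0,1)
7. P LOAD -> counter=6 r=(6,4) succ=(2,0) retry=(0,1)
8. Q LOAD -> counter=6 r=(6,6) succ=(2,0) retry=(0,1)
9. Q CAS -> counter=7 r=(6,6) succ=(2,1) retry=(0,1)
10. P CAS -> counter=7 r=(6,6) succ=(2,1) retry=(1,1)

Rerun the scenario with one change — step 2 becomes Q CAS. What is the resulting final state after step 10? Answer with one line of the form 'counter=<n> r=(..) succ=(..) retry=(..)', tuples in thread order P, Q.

(re-executing from step 2 with the substitution; state before step 2: counter=4 r=(0,4) succ=(0,0) retry=(0,0))
2. Q CAS -> counter=5 r=(0,4) succ=(0,1) retry=(0,0)
3. P CAS -> counter=5 r=(0,4) succ=(0,1) retry=(1,0)
4. P LOAD -> counter=5 r=(5,4) succ=(0,1) retry=(1,0)
5. P CAS -> counter=6 r=(5,4) succ=(1,1) retry=(1,0)
6. Q CAS -> counter=6 r=(5,4) succ=(1,1) retry=(1,1)
7. P LOAD -> counter=6 r=(6,4) succ=(1,1) retry=(1,1)
8. Q LOAD -> counter=6 r=(6,6) succ=(1,1) retry=(1,1)
9. Q CAS -> counter=7 r=(6,6) succ=(1,2) retry=(1,1)
10. P CAS -> counter=7 r=(6,6) succ=(1,2) retry=(2,1)

counter=7 r=(6,6) succ=(1,2) retry=(2,1)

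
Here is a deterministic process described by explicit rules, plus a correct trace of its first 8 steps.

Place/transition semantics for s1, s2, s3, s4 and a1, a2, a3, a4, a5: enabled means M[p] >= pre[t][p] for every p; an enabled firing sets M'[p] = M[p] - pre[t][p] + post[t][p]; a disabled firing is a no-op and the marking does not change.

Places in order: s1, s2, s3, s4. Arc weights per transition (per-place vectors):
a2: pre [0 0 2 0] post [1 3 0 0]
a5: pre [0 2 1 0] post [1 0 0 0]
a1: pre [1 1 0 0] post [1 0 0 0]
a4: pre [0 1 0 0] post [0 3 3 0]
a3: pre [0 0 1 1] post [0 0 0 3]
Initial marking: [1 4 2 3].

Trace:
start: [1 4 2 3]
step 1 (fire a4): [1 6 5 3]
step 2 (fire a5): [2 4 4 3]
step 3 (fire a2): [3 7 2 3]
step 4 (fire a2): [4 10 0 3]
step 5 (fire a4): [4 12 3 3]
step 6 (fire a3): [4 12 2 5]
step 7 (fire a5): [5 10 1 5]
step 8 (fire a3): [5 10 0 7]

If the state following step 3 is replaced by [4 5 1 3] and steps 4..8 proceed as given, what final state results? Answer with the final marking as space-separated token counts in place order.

state after step 3 := [4 5 1 3]
step 4 (fire a2): [4 5 1 3]
step 5 (fire a4): [4 7 4 3]
step 6 (fire a3): [4 7 3 5]
step 7 (fire a5): [5 5 2 5]
step 8 (fire a3): [5 5 1 7]

5 5 1 7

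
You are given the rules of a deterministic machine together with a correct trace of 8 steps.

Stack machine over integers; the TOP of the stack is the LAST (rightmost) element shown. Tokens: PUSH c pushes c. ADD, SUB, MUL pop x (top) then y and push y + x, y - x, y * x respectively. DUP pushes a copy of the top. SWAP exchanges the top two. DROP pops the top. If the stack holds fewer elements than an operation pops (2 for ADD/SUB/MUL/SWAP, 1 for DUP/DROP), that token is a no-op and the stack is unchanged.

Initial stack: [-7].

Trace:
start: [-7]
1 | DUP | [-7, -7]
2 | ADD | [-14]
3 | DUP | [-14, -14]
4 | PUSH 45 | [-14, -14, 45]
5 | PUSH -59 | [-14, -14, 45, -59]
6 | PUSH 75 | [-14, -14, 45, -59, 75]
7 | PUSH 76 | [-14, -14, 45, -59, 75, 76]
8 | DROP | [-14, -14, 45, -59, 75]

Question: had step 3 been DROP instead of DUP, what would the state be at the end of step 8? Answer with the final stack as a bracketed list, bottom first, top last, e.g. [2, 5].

(re-executing from step 3 with the substitution; state before step 3: [-14])
3 | DROP | []
4 | PUSH 45 | [45]
5 | PUSH -59 | [45, -59]
6 | PUSH 75 | [45, -59, 75]
7 | PUSH 76 | [45, -59, 75, 76]
8 | DROP | [45, -59, 75]

[45, -59, 75]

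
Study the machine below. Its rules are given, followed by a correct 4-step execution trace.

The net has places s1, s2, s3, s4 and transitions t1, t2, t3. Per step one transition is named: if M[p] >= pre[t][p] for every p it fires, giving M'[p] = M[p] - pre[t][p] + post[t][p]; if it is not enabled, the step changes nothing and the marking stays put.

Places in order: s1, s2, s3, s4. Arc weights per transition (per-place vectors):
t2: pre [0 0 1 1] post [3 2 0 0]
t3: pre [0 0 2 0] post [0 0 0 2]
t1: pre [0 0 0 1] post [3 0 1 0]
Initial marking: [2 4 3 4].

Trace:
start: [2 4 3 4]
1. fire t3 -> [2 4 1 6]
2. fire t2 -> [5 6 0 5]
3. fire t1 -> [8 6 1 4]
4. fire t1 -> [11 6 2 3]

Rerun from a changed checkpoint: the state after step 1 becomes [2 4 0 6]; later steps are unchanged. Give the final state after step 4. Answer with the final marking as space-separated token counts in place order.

8 4 2 4

state after step 1 := [2 4 0 6]
2. fire t2 -> [2 4 0 6]
3. fire t1 -> [5 4 1 5]
4. fire t1 -> [8 4 2 4]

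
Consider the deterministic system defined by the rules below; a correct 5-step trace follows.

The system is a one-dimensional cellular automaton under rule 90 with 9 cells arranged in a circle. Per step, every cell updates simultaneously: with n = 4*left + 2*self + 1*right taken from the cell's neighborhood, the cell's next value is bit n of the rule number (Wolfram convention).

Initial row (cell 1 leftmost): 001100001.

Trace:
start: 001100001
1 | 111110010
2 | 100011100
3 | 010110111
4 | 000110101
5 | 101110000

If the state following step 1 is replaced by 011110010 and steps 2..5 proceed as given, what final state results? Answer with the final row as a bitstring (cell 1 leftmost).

state after step 1 := 011110010
2 | 110011101
3 | 011110101
4 | 010010000
5 | 101101000

101101000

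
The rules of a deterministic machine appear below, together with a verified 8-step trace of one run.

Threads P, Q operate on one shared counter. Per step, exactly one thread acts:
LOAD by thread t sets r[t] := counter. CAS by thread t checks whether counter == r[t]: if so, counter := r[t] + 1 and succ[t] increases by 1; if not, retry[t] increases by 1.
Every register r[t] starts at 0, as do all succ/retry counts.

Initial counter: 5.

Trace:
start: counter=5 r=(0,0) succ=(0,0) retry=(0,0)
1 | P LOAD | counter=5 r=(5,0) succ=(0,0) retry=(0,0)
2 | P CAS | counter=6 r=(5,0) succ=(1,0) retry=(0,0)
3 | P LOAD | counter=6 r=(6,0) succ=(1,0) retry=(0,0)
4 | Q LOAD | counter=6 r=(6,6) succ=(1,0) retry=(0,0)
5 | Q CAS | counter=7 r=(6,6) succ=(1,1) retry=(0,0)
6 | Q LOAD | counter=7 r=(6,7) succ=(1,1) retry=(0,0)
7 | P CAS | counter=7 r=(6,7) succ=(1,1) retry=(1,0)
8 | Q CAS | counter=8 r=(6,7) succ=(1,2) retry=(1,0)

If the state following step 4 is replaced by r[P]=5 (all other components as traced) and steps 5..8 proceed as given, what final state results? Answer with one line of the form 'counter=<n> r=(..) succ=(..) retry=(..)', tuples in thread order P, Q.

state after step 4 := counter=6 r=(5,6) succ=(1,0) retry=(0,0)
5 | Q CAS | counter=7 r=(5,6) succ=(1,1) retry=(0,0)
6 | Q LOAD | counter=7 r=(5,7) succ=(1,1) retry=(0,0)
7 | P CAS | counter=7 r=(5,7) succ=(1,1) retry=(1,0)
8 | Q CAS | counter=8 r=(5,7) succ=(1,2) retry=(1,0)

counter=8 r=(5,7) succ=(1,2) retry=(1,0)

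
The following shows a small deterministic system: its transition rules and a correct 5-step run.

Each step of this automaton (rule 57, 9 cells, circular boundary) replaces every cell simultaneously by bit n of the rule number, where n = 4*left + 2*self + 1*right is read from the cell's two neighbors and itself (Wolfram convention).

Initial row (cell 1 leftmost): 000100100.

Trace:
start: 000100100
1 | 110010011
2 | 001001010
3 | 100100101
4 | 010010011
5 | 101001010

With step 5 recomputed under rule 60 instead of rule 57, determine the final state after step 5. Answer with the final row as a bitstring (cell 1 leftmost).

111011010

(re-executing step 5 under rule 60; state before step 5: 010010011)
5 | 111011010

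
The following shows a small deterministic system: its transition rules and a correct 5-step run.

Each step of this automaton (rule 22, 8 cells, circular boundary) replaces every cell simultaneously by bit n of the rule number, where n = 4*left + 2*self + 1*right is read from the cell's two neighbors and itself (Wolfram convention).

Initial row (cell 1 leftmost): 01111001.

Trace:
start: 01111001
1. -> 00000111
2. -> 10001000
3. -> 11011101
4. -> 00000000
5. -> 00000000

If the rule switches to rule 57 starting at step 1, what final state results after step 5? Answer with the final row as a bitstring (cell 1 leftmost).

(re-executing steps 1..5 under rule 57; state before step 1: 01111001)
1. -> 11000100
2. -> 10110010
3. -> 01101001
4. -> 11010100
5. -> 10101010

10101010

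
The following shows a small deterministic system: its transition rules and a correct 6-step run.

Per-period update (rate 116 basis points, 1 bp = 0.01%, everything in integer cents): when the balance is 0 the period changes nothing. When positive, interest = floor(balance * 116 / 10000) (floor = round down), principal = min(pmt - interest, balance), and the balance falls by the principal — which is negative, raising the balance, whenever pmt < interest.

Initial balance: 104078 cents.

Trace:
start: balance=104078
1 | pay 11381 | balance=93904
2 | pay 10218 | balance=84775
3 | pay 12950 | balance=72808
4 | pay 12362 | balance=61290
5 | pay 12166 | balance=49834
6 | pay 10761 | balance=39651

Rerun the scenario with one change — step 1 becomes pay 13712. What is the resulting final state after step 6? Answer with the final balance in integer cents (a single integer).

(re-executing from step 1 with the substitution; state before step 1: balance=104078)
1 | pay 13712 | balance=91573
2 | pay 10218 | balance=82417
3 | pay 12950 | balance=70423
4 | pay 12362 | balance=58877
5 | pay 12166 | balance=47393
6 | pay 10761 | balance=37181

37181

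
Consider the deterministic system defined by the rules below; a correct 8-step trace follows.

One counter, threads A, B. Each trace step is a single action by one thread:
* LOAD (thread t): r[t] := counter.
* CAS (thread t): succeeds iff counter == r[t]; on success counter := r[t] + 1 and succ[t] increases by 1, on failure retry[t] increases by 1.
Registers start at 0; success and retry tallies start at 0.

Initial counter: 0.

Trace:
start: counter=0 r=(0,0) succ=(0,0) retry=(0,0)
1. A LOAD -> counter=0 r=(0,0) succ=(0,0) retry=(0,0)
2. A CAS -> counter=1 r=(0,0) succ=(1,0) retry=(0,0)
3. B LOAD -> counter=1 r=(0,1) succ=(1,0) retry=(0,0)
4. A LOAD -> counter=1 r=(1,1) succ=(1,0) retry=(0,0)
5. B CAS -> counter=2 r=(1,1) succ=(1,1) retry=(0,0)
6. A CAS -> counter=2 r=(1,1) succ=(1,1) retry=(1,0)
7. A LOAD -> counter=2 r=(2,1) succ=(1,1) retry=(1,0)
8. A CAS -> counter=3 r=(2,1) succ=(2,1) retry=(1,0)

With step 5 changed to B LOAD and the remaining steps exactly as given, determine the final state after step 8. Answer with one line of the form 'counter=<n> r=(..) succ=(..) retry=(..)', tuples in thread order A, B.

counter=3 r=(2,1) succ=(3,0) retry=(0,0)

(re-executing from step 5 with the substitution; state before step 5: counter=1 r=(1,1) succ=(1,0) retry=(0,0))
5. B LOAD -> counter=1 r=(1,1) succ=(1,0) retry=(0,0)
6. A CAS -> counter=2 r=(1,1) succ=(2,0) retry=(0,0)
7. A LOAD -> counter=2 r=(2,1) succ=(2,0) retry=(0,0)
8. A CAS -> counter=3 r=(2,1) succ=(3,0) retry=(0,0)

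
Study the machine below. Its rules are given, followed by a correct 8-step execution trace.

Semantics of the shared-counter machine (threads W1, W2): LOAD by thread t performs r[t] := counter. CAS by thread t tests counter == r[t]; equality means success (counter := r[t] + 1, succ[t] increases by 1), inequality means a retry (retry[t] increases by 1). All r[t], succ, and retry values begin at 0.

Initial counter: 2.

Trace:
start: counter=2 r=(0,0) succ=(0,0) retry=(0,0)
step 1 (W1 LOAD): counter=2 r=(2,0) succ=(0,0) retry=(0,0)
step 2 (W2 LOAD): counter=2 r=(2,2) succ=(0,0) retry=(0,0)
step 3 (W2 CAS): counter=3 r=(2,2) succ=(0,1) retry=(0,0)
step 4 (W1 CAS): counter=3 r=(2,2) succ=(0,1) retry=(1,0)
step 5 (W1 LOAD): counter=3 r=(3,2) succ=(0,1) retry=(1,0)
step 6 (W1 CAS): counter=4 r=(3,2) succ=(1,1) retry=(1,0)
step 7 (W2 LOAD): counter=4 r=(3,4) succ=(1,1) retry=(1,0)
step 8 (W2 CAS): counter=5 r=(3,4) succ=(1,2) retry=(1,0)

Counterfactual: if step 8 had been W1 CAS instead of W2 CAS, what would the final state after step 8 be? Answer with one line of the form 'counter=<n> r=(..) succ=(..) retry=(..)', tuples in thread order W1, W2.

counter=4 r=(3,4) succ=(1,1) retry=(2,0)

(re-executing from step 8 with the substitution; state before step 8: counter=4 r=(3,4) succ=(1,1) retry=(1,0))
step 8 (W1 CAS): counter=4 r=(3,4) succ=(1,1) retry=(2,0)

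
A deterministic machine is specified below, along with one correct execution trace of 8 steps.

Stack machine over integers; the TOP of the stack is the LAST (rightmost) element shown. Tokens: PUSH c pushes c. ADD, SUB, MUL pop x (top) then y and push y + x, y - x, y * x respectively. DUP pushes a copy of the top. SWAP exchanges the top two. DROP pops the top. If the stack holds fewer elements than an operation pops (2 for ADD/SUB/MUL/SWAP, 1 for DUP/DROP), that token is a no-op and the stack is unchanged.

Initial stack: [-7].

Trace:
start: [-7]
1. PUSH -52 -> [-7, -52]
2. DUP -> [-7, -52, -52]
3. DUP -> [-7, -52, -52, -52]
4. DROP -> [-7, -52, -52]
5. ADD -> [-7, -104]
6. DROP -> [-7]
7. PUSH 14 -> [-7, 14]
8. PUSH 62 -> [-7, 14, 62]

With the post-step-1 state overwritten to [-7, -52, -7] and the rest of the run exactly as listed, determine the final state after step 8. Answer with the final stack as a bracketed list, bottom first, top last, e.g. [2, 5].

[-7, -52, 14, 62]

state after step 1 := [-7, -52, -7]
2. DUP -> [-7, -52, -7, -7]
3. DUP -> [-7, -52, -7, -7, -7]
4. DROP -> [-7, -52, -7, -7]
5. ADD -> [-7, -52, -14]
6. DROP -> [-7, -52]
7. PUSH 14 -> [-7, -52, 14]
8. PUSH 62 -> [-7, -52, 14, 62]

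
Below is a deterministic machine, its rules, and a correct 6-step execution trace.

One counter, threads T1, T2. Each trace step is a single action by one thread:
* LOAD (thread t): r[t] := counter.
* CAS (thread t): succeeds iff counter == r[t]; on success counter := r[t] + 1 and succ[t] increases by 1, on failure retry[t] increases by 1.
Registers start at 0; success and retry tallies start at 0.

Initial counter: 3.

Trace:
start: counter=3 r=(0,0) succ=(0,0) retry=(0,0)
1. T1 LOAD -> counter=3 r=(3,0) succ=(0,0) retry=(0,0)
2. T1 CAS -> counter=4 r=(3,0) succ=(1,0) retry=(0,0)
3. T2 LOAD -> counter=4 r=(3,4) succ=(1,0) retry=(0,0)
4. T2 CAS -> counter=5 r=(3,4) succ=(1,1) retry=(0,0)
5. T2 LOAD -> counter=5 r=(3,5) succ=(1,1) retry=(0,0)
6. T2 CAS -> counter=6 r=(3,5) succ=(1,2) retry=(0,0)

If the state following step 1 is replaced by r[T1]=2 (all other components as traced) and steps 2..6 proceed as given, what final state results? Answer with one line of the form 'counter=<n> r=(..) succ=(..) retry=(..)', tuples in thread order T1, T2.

counter=5 r=(2,4) succ=(0,2) retry=(1,0)

state after step 1 := counter=3 r=(2,0) succ=(0,0) retry=(0,0)
2. T1 CAS -> counter=3 r=(2,0) succ=(0,0) retry=(1,0)
3. T2 LOAD -> counter=3 r=(2,3) succ=(0,0) retry=(1,0)
4. T2 CAS -> counter=4 r=(2,3) succ=(0,1) retry=(1,0)
5. T2 LOAD -> counter=4 r=(2,4) succ=(0,1) retry=(1,0)
6. T2 CAS -> counter=5 r=(2,4) succ=(0,2) retry=(1,0)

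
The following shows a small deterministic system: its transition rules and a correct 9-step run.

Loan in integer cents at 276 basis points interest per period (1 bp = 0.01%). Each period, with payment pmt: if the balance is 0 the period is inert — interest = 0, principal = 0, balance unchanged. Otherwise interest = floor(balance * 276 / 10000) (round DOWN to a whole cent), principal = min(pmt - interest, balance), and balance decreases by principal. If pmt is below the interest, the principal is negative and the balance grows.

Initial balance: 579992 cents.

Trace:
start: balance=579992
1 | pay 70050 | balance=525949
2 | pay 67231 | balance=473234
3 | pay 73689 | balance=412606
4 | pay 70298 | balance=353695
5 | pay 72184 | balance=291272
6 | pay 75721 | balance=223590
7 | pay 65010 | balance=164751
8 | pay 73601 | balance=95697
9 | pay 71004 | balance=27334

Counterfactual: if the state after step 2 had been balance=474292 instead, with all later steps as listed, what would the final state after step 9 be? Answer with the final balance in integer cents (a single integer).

28612

state after step 2 := balance=474292
3 | pay 73689 | balance=413693
4 | pay 70298 | balance=354812
5 | pay 72184 | balance=292420
6 | pay 75721 | balance=224769
7 | pay 65010 | balance=165962
8 | pay 73601 | balance=96941
9 | pay 71004 | balance=28612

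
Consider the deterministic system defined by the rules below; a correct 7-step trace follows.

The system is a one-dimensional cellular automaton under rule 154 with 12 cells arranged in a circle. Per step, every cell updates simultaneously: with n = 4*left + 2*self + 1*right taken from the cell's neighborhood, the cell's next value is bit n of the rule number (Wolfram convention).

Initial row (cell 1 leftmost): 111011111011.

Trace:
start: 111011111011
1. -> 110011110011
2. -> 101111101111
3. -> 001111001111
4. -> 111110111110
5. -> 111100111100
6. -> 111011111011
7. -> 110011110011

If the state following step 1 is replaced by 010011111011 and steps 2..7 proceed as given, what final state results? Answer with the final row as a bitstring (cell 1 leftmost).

111011010111

state after step 1 := 010011111011
2. -> 001111110010
3. -> 011111101101
4. -> 011111001000
5. -> 111110110100
6. -> 111100100011
7. -> 111011010111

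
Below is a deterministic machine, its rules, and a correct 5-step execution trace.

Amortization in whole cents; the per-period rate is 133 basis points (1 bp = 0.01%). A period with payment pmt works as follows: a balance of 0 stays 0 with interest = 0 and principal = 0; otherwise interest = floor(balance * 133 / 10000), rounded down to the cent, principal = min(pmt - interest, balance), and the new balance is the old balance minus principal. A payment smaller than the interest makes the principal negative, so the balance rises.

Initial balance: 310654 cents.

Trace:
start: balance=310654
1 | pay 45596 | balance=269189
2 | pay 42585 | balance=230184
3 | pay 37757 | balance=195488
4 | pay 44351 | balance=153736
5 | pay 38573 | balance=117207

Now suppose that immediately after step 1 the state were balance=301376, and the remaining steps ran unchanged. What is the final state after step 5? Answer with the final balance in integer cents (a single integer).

state after step 1 := balance=301376
2 | pay 42585 | balance=262799
3 | pay 37757 | balance=228537
4 | pay 44351 | balance=187225
5 | pay 38573 | balance=151142

151142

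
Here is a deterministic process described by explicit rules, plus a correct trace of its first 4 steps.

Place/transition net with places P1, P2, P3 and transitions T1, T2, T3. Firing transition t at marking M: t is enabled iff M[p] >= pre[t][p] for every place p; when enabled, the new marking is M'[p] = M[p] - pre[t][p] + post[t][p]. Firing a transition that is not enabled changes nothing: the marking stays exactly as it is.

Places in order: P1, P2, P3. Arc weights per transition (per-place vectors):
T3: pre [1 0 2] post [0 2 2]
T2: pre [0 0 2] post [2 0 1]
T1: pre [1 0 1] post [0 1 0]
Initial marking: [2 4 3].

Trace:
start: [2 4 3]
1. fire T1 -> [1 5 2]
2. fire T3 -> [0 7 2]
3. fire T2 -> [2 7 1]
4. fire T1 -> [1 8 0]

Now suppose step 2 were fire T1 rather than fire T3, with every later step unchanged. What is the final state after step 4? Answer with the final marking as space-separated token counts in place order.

0 6 1

(re-executing from step 2 with the substitution; state before step 2: [1 5 2])
2. fire T1 -> [0 6 1]
3. fire T2 -> [0 6 1]
4. fire T1 -> [0 6 1]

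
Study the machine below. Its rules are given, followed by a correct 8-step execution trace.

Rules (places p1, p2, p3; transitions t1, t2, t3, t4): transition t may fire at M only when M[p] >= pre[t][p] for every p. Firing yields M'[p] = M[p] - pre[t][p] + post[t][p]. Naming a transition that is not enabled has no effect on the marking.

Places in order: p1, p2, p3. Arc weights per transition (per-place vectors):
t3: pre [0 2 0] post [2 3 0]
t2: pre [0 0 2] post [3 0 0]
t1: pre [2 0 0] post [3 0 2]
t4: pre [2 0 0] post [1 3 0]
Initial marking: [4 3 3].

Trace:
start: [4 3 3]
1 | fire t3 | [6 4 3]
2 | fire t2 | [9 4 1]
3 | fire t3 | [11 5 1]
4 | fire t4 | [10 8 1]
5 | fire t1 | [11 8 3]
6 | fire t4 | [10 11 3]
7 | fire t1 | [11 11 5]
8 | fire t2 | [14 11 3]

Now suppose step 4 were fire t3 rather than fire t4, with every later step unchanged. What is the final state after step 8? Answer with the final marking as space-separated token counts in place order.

17 9 3

(re-executing from step 4 with the substitution; state before step 4: [11 5 1])
4 | fire t3 | [13 6 1]
5 | fire t1 | [14 6 3]
6 | fire t4 | [13 9 3]
7 | fire t1 | [14 9 5]
8 | fire t2 | [17 9 3]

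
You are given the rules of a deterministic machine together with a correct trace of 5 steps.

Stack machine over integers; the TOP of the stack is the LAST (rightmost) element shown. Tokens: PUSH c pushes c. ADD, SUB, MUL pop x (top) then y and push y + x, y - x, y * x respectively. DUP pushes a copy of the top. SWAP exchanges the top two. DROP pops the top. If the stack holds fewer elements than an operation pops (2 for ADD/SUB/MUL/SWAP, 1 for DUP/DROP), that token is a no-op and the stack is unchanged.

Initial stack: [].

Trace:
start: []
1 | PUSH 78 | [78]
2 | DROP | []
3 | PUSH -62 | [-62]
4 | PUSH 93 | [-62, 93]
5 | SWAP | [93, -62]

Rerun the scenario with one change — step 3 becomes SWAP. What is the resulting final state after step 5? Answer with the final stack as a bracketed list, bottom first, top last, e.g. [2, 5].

(re-executing from step 3 with the substitution; state before step 3: [])
3 | SWAP | []
4 | PUSH 93 | [93]
5 | SWAP | [93]

[93]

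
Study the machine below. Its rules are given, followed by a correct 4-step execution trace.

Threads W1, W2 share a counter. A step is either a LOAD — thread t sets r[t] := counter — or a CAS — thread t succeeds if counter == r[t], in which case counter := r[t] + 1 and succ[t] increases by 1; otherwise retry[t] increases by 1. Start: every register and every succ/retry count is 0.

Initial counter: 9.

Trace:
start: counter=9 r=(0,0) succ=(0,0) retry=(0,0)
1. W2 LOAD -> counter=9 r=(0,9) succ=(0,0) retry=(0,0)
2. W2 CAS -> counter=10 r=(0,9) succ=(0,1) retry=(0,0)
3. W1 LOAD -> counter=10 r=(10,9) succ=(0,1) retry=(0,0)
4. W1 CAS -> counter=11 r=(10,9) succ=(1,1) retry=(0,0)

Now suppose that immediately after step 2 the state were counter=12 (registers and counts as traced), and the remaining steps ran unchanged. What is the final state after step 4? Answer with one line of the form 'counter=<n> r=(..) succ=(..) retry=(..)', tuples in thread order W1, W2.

state after step 2 := counter=12 r=(0,9) succ=(0,1) retry=(0,0)
3. W1 LOAD -> counter=12 r=(12,9) succ=(0,1) retry=(0,0)
4. W1 CAS -> counter=13 r=(12,9) succ=(1,1) retry=(0,0)

counter=13 r=(12,9) succ=(1,1) retry=(0,0)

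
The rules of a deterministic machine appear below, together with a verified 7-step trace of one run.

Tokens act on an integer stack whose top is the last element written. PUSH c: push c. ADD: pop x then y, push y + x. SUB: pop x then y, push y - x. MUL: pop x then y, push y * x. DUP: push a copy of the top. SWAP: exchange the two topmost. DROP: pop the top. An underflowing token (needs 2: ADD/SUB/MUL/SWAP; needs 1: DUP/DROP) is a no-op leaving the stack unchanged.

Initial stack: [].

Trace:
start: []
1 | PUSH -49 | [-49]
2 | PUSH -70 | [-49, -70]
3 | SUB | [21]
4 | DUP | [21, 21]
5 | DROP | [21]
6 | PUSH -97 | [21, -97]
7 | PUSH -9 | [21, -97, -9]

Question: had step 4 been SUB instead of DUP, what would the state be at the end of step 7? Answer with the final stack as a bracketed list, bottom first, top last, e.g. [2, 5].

[-97, -9]

(re-executing from step 4 with the substitution; state before step 4: [21])
4 | SUB | [21]
5 | DROP | []
6 | PUSH -97 | [-97]
7 | PUSH -9 | [-97, -9]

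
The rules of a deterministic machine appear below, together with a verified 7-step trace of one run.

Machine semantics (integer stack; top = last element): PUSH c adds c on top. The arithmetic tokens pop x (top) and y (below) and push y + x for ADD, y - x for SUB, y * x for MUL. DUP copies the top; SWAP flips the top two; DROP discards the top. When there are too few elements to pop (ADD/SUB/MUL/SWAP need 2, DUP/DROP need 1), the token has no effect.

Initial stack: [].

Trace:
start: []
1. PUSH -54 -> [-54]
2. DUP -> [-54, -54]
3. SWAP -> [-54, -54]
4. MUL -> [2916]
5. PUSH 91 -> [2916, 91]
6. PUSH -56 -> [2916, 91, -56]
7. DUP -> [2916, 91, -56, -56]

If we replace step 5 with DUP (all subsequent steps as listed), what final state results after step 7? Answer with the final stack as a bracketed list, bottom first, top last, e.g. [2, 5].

[2916, 2916, -56, -56]

(re-executing from step 5 with the substitution; state before step 5: [2916])
5. DUP -> [2916, 2916]
6. PUSH -56 -> [2916, 2916, -56]
7. DUP -> [2916, 2916, -56, -56]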